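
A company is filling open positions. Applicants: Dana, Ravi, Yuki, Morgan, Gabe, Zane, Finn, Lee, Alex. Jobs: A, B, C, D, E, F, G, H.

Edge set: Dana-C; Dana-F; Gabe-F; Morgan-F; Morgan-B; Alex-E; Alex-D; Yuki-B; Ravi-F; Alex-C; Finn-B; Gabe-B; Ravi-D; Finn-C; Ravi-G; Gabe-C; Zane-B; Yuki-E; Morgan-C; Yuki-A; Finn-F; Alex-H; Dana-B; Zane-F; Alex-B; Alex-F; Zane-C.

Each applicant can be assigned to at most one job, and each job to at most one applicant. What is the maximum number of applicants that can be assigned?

A valid assignment of size 6: Dana-C, Ravi-D, Yuki-A, Morgan-F, Gabe-B, Alex-E.
The set {Dana, Morgan, Gabe, Zane, Finn, Lee} has only 3 neighbours ({B, C, F}), so by Hall's theorem at most 6 of the 9 applicants can be matched.

6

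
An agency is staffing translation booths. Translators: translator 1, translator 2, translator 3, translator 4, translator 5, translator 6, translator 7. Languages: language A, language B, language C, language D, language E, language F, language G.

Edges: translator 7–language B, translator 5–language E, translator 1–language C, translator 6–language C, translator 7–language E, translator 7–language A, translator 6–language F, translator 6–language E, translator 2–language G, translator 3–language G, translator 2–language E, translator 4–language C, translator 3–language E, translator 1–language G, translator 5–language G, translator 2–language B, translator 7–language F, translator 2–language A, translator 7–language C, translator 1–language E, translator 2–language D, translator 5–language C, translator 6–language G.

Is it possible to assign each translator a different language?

No

The set {translator 1, translator 3, translator 4, translator 5} has only 3 neighbours ({language C, language E, language G}), so by Hall's theorem at most 6 of the 7 translators can be matched.
Hence no matching covers every translator.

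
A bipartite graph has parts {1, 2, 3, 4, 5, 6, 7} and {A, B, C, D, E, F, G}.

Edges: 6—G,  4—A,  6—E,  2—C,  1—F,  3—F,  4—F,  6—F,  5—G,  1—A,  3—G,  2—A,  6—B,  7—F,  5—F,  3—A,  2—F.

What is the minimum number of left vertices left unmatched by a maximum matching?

2

A valid assignment of size 5: 1→A, 2→C, 3→G, 4→F, 6→B.
The set {1, 3, 4, 5, 7} has only 3 neighbours ({A, F, G}), so by Hall's theorem at most 5 of the 7 left vertices can be matched.
That matches 5 of the 7, leaving 2 unmatched; no matching can do better.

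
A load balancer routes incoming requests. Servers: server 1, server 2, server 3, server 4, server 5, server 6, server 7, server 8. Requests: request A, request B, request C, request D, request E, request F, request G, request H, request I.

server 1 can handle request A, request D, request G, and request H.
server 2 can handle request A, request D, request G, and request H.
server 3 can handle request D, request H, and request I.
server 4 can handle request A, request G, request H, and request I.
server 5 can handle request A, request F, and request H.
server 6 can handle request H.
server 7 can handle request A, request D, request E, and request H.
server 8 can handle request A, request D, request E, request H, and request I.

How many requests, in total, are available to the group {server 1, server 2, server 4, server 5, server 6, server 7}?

The union of neighbours of {server 1, server 2, server 4, server 5, server 6, server 7} is {request A, request D, request E, request F, request G, request H, request I}, which has 7 elements.
Since |N(S)| = 7 ≥ |S| = 6, Hall's condition holds for this subset.

7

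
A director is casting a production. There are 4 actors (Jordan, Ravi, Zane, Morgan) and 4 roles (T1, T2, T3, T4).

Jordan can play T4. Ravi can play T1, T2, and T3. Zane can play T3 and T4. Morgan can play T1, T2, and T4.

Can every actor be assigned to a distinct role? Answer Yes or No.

A valid assignment of size 4: Jordan-T4, Ravi-T1, Zane-T3, Morgan-T2.
All 4 actors are covered.

Yes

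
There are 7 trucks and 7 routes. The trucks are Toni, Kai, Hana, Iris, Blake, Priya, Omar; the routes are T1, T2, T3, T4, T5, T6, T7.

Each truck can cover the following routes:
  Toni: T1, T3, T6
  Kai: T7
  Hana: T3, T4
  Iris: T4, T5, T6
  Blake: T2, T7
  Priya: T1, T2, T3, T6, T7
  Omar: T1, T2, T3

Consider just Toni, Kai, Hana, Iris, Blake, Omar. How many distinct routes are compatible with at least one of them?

The union of neighbours of {Toni, Kai, Hana, Iris, Blake, Omar} is {T1, T2, T3, T4, T5, T6, T7}, which has 7 elements.
Since |N(S)| = 7 ≥ |S| = 6, Hall's condition holds for this subset.

7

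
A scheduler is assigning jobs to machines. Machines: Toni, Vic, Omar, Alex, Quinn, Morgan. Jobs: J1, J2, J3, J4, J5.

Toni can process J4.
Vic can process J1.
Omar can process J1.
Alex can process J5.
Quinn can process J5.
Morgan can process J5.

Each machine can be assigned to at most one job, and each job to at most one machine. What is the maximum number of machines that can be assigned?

3

A valid assignment of size 3: Toni-J4, Vic-J1, Alex-J5.
The set {Vic, Omar, Alex, Quinn, Morgan} has only 2 neighbours ({J1, J5}), so by Hall's theorem at most 3 of the 6 machines can be matched.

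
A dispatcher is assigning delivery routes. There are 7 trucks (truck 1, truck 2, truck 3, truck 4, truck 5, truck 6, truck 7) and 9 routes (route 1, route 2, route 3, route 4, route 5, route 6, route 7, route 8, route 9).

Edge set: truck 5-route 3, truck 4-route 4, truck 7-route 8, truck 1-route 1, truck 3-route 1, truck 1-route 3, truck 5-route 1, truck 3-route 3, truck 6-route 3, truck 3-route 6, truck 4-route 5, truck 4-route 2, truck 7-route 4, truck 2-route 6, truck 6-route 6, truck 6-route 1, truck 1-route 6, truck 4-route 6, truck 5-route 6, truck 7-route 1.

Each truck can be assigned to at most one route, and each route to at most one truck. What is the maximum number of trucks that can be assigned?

For example, pair truck 1-route 1, truck 2-route 6, truck 3-route 3, truck 4-route 2, truck 7-route 4.
The set {truck 1, truck 2, truck 3, truck 5, truck 6} has only 3 neighbours ({route 1, route 3, route 6}), so by Hall's theorem at most 5 of the 7 trucks can be matched.

5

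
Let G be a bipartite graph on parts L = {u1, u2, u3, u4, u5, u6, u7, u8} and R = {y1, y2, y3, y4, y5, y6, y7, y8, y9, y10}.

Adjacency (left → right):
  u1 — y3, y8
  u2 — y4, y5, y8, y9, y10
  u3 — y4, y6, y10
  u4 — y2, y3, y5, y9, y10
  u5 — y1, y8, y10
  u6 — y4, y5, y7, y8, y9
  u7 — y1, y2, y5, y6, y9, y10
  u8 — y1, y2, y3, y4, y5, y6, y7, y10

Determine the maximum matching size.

One maximum matching: u1→y8, u2→y9, u3→y4, u4→y3, u5→y1, u6→y7, u7→y10, u8→y6.
All 8 left vertices are matched, so no larger matching exists.

8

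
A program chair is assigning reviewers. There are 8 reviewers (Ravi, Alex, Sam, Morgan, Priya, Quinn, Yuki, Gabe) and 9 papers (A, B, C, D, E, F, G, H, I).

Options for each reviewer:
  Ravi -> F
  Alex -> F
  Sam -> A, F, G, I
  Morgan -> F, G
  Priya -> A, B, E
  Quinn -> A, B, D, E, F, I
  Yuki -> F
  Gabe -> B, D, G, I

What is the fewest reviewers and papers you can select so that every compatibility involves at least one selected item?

A maximum matching has 6 edges (e.g. Ravi–F, Sam–I, Morgan–G, Priya–E, Quinn–A, Gabe–B).
By König's theorem the minimum vertex cover has the same size. One such cover is {Sam, Morgan, Priya, Quinn, Gabe, F}.

6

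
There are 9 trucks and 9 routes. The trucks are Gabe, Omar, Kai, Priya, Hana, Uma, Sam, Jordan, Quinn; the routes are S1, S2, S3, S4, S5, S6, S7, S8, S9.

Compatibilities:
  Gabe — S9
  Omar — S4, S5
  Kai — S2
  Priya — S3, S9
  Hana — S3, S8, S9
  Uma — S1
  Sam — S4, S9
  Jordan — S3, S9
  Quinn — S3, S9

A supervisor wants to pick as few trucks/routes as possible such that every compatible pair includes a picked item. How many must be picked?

{Omar, Kai, Hana, Uma, Sam, S3, S9} is a vertex cover of size 7: every edge has an endpoint in this set.
No smaller cover exists because Gabe–S9, Omar–S5, Kai–S2, Priya–S3, Hana–S8, Uma–S1, Sam–S4 is a matching of size 7, and a cover must include an endpoint of each of these disjoint edges (König's theorem).

7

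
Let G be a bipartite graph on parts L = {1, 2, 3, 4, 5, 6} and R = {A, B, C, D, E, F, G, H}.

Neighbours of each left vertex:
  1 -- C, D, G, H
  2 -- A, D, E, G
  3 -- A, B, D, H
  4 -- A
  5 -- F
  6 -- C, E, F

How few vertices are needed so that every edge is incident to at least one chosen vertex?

6

A maximum matching has 6 edges (e.g. 1–G, 2–D, 3–B, 4–A, 5–F, 6–E).
By König's theorem the minimum vertex cover has the same size. One such cover is {1, 2, 3, 4, 5, 6}.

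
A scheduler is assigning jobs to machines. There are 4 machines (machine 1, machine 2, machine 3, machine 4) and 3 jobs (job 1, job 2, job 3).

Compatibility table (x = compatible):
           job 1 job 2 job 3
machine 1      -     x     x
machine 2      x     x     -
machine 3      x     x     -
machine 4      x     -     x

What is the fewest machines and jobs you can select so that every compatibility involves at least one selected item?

3

A maximum matching has 3 edges (e.g. machine 1–job 3, machine 2–job 1, machine 3–job 2).
By König's theorem the minimum vertex cover has the same size. One such cover is {job 1, job 2, job 3}.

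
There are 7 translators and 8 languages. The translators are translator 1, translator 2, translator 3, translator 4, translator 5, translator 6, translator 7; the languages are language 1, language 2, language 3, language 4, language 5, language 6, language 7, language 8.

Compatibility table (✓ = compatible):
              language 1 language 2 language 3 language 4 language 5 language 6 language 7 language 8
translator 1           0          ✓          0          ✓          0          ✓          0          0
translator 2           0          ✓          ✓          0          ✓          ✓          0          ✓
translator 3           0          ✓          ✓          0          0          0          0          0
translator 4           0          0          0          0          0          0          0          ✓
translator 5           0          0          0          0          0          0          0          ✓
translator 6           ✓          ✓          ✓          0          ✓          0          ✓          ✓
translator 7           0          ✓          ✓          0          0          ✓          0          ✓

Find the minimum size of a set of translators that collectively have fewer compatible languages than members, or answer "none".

2

Take S = {translator 4, translator 5}. Its neighbourhood is {language 8}, so |N(S)| = 1 < |S| = 2.
No single vertex violates Hall's condition since each has at least one neighbour, so 2 is the minimum.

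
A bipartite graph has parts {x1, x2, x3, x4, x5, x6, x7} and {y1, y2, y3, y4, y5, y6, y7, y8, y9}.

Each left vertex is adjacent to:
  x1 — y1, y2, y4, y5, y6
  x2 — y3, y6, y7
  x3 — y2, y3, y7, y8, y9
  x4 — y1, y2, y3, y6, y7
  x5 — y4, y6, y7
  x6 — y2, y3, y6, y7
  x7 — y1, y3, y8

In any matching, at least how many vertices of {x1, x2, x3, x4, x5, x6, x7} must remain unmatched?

0

One maximum matching: x1-y1, x2-y6, x3-y9, x4-y7, x5-y4, x6-y2, x7-y3.
All 7 left vertices are matched, so no larger matching exists.
That matches 7 of the 7, leaving 0 unmatched; no matching can do better.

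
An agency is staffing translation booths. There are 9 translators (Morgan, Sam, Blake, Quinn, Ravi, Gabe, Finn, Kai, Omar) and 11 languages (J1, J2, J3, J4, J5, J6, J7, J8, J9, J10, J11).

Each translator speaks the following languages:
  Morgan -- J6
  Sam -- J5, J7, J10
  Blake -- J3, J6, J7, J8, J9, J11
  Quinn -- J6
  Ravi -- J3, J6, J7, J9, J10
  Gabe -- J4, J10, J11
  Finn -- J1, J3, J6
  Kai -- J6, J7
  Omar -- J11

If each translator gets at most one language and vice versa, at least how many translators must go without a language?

A valid assignment of size 8: Morgan-J6, Sam-J5, Blake-J3, Ravi-J9, Gabe-J10, Finn-J1, Kai-J7, Omar-J11.
The set {Morgan, Quinn} has only 1 neighbour ({J6}), so by Hall's theorem at most 8 of the 9 translators can be matched.
That matches 8 of the 9, leaving 1 unmatched; no matching can do better.

1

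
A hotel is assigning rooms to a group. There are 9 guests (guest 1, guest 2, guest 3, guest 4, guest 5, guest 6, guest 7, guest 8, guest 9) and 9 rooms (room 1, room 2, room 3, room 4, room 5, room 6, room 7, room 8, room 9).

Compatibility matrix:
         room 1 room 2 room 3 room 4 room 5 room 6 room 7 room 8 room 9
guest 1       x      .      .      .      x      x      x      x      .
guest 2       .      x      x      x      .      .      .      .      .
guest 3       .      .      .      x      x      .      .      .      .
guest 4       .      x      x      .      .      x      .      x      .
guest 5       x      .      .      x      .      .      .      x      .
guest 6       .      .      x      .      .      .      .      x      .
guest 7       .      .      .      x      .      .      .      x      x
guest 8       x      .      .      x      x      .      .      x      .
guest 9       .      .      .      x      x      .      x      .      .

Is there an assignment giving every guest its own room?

A valid assignment of size 9: guest 1→room 8, guest 2→room 2, guest 3→room 5, guest 4→room 6, guest 5→room 1, guest 6→room 3, guest 7→room 9, guest 8→room 4, guest 9→room 7.
All 9 guests are covered.

Yes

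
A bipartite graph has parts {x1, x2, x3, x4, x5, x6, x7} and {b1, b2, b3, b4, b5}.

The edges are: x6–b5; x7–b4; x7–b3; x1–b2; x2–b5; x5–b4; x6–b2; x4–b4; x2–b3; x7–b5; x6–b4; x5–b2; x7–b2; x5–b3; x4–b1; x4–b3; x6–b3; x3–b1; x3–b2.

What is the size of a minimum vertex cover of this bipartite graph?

5

The 5 edges x1–b2, x2–b5, x3–b1, x4–b4, x5–b3 form a matching, so any vertex cover needs at least 5 vertices (one per matched edge).
Conversely {b1, b2, b3, b4, b5} meets every edge and has exactly 5 vertices, so 5 is optimal.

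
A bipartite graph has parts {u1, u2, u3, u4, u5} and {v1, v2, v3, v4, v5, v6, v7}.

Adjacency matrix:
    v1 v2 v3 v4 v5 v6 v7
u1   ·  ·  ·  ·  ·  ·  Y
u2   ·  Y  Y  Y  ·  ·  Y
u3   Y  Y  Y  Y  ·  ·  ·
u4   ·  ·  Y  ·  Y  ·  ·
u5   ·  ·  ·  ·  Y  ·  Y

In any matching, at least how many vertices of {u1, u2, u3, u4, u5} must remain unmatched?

0

A valid assignment of size 5: u1→v7, u2→v4, u3→v2, u4→v3, u5→v5.
All 5 left vertices are matched, so no larger matching exists.
That matches 5 of the 5, leaving 0 unmatched; no matching can do better.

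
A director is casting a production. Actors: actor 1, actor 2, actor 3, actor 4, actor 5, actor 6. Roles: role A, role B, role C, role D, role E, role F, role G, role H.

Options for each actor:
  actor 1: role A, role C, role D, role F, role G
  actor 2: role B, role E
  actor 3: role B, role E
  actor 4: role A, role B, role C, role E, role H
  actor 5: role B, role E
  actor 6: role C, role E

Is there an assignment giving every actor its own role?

The set {actor 2, actor 3, actor 5} has only 2 neighbours ({role B, role E}), so by Hall's theorem at most 5 of the 6 actors can be matched.
Hence no matching covers every actor.

No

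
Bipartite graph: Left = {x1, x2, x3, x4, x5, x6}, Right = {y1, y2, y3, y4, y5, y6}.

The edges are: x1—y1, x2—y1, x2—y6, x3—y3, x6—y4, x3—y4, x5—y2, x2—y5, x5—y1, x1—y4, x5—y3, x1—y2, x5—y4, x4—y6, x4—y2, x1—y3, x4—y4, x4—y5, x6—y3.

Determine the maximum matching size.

For example, pair x1→y2, x2→y5, x3→y4, x4→y6, x5→y1, x6→y3.
All 6 left vertices are matched, so no larger matching exists.

6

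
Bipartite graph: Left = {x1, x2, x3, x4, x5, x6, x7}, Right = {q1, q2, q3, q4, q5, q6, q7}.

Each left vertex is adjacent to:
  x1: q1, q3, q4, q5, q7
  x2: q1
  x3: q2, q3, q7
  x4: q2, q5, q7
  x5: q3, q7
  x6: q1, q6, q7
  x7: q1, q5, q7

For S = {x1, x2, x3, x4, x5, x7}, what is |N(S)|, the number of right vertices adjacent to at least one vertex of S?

The union of neighbours of {x1, x2, x3, x4, x5, x7} is {q1, q2, q3, q4, q5, q7}, which has 6 elements.
Since |N(S)| = 6 ≥ |S| = 6, Hall's condition holds for this subset.

6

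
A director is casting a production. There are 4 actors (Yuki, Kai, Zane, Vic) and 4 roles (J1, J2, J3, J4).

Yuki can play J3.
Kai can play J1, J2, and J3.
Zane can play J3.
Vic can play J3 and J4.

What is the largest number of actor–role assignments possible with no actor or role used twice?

3

For example, pair Yuki-J3, Kai-J1, Vic-J4.
The set {Yuki, Zane} has only 1 neighbour ({J3}), so by Hall's theorem at most 3 of the 4 actors can be matched.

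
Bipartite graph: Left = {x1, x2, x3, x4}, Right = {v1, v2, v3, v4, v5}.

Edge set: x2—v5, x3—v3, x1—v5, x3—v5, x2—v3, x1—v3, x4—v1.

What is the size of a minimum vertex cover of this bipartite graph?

A maximum matching has 3 edges (e.g. x1–v5, x2–v3, x4–v1).
By König's theorem the minimum vertex cover has the same size. One such cover is {x4, v3, v5}.

3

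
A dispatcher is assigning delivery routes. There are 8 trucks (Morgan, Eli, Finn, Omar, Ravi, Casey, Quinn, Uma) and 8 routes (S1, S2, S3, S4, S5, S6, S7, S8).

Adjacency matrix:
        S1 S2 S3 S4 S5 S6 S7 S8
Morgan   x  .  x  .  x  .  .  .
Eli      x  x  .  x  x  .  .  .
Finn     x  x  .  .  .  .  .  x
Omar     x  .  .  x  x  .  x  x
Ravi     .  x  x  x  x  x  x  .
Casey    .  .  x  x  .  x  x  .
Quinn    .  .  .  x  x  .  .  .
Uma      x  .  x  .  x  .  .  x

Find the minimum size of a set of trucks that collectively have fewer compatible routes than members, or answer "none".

A matching saturating every truck exists, for instance Morgan→S3, Eli→S4, Finn→S2, Omar→S1, Ravi→S7, Casey→S6, Quinn→S5, Uma→S8.
By Hall's marriage theorem, this means |N(S)| ≥ |S| for every subset S, so no violating subset exists.

none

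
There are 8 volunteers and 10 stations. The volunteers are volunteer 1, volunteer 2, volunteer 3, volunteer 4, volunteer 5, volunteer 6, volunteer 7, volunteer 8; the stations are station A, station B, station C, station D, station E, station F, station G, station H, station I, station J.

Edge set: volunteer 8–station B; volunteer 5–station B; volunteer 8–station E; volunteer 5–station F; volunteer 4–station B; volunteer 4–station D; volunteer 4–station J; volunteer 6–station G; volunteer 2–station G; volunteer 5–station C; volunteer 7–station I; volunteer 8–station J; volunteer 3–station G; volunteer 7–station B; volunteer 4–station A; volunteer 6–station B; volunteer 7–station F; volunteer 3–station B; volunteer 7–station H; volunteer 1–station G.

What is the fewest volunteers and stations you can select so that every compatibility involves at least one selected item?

6

A maximum matching has 6 edges (e.g. volunteer 1–station G, volunteer 3–station B, volunteer 4–station A, volunteer 5–station C, volunteer 7–station H, volunteer 8–station J).
By König's theorem the minimum vertex cover has the same size. One such cover is {volunteer 4, volunteer 5, volunteer 7, volunteer 8, station B, station G}.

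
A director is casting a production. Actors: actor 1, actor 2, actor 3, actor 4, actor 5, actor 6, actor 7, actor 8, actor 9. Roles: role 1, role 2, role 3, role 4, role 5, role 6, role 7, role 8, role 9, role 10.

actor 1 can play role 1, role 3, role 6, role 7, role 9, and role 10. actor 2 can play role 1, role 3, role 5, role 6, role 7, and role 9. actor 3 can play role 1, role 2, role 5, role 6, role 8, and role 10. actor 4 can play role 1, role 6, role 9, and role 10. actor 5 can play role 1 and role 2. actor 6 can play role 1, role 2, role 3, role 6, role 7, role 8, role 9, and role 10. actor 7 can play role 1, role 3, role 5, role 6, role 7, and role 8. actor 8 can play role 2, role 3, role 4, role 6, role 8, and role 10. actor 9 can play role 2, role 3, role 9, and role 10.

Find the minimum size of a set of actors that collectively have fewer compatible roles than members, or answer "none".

none

A matching saturating every actor exists, for instance actor 1→role 10, actor 2→role 5, actor 3→role 8, actor 4→role 6, actor 5→role 1, actor 6→role 9, actor 7→role 7, actor 8→role 3, actor 9→role 2.
By Hall's marriage theorem, this means |N(S)| ≥ |S| for every subset S, so no violating subset exists.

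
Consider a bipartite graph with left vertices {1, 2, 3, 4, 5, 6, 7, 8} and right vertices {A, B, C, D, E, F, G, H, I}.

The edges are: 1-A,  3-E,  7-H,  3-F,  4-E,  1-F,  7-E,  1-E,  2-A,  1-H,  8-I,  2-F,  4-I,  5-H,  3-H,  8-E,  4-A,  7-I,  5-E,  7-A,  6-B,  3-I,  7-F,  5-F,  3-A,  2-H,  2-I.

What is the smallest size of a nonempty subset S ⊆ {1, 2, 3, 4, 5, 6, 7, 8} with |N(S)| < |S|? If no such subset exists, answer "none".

6

Take S = {1, 2, 3, 4, 5, 7}. Its neighbourhood is {A, E, F, H, I}, so |N(S)| = 5 < |S| = 6.
Every subset of size less than 6 has at least as many neighbours as members, so 6 is the minimum.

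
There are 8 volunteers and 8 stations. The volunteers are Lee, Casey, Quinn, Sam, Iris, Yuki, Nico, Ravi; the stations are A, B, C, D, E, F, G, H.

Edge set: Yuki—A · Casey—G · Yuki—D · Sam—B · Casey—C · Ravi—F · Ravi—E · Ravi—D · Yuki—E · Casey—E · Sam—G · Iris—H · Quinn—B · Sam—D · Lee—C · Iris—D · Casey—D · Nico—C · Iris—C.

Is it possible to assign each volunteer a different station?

The set {Lee, Nico} has only 1 neighbour ({C}), so by Hall's theorem at most 7 of the 8 volunteers can be matched.
Hence no matching covers every volunteer.

No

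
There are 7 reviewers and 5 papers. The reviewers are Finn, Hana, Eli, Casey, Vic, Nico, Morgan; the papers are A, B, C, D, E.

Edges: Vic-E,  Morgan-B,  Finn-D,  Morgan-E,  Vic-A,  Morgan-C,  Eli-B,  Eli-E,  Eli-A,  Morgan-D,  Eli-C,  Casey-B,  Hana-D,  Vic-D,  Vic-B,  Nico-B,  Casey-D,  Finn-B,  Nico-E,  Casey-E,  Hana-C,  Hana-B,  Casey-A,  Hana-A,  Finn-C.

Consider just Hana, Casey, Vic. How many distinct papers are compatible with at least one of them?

The union of neighbours of {Hana, Casey, Vic} is {A, B, C, D, E}, which has 5 elements.
Since |N(S)| = 5 ≥ |S| = 3, Hall's condition holds for this subset.

5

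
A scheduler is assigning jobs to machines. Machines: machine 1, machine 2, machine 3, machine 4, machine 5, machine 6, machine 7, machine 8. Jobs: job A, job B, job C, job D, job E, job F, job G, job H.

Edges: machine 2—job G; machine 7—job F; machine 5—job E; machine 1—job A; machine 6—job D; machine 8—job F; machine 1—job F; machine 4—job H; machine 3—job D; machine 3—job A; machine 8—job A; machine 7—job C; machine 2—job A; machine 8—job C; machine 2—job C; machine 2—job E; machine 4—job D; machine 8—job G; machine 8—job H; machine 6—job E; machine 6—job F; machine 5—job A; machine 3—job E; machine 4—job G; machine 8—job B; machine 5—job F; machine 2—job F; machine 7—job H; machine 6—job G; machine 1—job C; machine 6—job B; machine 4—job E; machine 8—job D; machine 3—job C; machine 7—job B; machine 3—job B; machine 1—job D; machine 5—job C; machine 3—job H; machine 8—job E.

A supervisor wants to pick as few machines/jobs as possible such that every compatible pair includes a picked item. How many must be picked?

{machine 1, machine 2, machine 3, machine 4, machine 5, machine 6, machine 7, machine 8} is a vertex cover of size 8: every edge has an endpoint in this set.
No smaller cover exists because machine 1–job C, machine 2–job G, machine 3–job H, machine 4–job D, machine 5–job A, machine 6–job E, machine 7–job B, machine 8–job F is a matching of size 8, and a cover must include an endpoint of each of these disjoint edges (König's theorem).

8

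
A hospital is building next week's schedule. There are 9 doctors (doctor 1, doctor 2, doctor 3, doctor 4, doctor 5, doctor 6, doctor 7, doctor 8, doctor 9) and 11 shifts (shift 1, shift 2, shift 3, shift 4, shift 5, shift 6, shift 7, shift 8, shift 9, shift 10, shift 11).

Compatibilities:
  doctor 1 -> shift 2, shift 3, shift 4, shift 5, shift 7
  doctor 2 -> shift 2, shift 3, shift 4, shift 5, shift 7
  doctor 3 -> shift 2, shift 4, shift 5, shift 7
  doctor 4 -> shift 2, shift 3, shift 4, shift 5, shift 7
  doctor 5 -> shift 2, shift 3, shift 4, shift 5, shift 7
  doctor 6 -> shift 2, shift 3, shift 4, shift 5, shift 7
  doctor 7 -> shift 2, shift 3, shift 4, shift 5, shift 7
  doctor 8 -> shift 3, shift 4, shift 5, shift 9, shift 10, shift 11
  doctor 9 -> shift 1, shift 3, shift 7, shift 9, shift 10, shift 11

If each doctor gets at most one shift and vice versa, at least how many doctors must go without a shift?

2

A valid assignment of size 7: doctor 1→shift 4, doctor 2→shift 3, doctor 3→shift 2, doctor 4→shift 7, doctor 5→shift 5, doctor 8→shift 10, doctor 9→shift 11.
The set {doctor 1, doctor 2, doctor 3, doctor 4, doctor 5, doctor 6, doctor 7} has only 5 neighbours ({shift 2, shift 3, shift 4, shift 5, shift 7}), so by Hall's theorem at most 7 of the 9 doctors can be matched.
That matches 7 of the 9, leaving 2 unmatched; no matching can do better.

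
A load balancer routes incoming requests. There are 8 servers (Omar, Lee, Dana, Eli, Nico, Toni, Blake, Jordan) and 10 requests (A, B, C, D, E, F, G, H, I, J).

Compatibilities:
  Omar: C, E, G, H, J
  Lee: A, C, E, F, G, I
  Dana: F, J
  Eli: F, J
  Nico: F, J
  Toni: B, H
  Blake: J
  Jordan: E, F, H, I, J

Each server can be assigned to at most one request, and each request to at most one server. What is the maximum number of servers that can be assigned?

A valid assignment of size 6: Omar→G, Lee→A, Dana→F, Eli→J, Toni→B, Jordan→E.
The set {Dana, Eli, Nico, Blake} has only 2 neighbours ({F, J}), so by Hall's theorem at most 6 of the 8 servers can be matched.

6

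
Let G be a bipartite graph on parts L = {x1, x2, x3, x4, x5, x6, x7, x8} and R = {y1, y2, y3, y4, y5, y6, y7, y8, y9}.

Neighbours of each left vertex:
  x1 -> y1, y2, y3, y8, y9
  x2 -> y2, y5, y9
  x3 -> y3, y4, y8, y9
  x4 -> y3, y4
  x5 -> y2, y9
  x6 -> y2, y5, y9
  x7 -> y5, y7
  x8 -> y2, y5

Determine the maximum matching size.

7

A valid assignment of size 7: x1–y3, x2–y5, x3–y8, x4–y4, x5–y9, x6–y2, x7–y7.
The set {x2, x5, x6, x8} has only 3 neighbours ({y2, y5, y9}), so by Hall's theorem at most 7 of the 8 left vertices can be matched.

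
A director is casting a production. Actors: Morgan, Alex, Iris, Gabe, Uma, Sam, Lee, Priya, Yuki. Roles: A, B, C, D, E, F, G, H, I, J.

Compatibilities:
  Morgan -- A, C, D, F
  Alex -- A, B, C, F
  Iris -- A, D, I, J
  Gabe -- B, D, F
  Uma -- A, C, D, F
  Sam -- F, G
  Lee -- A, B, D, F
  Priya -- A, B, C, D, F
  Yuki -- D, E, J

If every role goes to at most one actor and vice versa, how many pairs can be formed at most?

For example, pair Morgan-D, Alex-A, Iris-I, Gabe-F, Uma-C, Sam-G, Lee-B, Yuki-E.
The set {Morgan, Alex, Gabe, Uma, Lee, Priya} has only 5 neighbours ({A, B, C, D, F}), so by Hall's theorem at most 8 of the 9 actors can be matched.

8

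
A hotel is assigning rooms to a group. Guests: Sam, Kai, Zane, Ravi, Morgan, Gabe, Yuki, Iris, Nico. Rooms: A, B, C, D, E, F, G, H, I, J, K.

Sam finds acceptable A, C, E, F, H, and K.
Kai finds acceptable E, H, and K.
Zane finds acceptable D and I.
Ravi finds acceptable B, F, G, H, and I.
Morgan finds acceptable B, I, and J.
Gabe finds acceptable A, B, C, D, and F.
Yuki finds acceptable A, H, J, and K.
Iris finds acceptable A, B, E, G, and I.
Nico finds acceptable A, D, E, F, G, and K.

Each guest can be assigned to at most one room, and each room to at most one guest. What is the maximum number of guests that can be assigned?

9

A valid assignment of size 9: Sam-E, Kai-H, Zane-D, Ravi-F, Morgan-J, Gabe-B, Yuki-K, Iris-A, Nico-G.
All 9 guests are matched, so no larger matching exists.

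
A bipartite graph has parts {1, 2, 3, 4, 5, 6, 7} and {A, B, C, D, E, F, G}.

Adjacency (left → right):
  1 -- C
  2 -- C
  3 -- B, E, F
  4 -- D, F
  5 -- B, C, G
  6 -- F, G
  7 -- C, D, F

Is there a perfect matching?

The set {1, 2} has only 1 neighbour ({C}), so by Hall's theorem at most 6 of the 7 left vertices can be matched.
Hence no matching covers every left vertex.

No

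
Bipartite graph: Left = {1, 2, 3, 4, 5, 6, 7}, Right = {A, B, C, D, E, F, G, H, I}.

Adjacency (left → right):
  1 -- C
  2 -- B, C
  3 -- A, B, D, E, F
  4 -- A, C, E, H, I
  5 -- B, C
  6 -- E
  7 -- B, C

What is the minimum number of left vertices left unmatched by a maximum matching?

2

A valid assignment of size 5: 1–C, 2–B, 3–A, 4–H, 6–E.
The set {1, 2, 5, 7} has only 2 neighbours ({B, C}), so by Hall's theorem at most 5 of the 7 left vertices can be matched.
That matches 5 of the 7, leaving 2 unmatched; no matching can do better.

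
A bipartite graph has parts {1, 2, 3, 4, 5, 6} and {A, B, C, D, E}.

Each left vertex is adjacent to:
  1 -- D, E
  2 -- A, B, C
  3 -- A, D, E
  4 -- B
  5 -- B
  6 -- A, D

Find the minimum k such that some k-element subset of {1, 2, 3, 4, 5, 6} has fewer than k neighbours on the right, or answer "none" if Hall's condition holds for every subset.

Take S = {4, 5}. Its neighbourhood is {B}, so |N(S)| = 1 < |S| = 2.
No single vertex violates Hall's condition since each has at least one neighbour, so 2 is the minimum.

2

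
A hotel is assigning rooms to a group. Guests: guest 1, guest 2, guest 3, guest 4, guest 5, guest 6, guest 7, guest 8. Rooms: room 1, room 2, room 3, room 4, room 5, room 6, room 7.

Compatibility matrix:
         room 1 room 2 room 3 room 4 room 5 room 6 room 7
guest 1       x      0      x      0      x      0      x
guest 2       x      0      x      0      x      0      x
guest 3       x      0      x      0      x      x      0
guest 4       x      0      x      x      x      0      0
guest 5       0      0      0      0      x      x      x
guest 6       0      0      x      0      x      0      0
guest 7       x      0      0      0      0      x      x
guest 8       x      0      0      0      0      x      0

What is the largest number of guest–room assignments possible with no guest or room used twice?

6

One maximum matching: guest 1→room 7, guest 2→room 5, guest 3→room 1, guest 4→room 4, guest 5→room 6, guest 6→room 3.
The set {guest 1, guest 2, guest 3, guest 5, guest 6, guest 7, guest 8} has only 5 neighbours ({room 1, room 3, room 5, room 6, room 7}), so by Hall's theorem at most 6 of the 8 guests can be matched.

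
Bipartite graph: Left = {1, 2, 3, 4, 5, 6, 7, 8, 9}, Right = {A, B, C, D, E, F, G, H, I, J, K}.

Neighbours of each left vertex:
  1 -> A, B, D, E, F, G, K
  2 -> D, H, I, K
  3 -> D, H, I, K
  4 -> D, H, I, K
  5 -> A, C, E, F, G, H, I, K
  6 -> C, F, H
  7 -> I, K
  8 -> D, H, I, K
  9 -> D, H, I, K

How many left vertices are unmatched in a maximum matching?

For example, pair 1–A, 2–I, 3–H, 4–D, 5–G, 6–F, 7–K.
The set {2, 3, 4, 7, 8, 9} has only 4 neighbours ({D, H, I, K}), so by Hall's theorem at most 7 of the 9 left vertices can be matched.
That matches 7 of the 9, leaving 2 unmatched; no matching can do better.

2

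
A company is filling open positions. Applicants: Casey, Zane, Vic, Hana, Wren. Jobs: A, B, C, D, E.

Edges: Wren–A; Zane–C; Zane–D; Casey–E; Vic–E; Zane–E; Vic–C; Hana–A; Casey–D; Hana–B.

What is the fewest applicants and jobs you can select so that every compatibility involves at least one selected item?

The 5 edges Casey–D, Zane–C, Vic–E, Hana–B, Wren–A form a matching, so any vertex cover needs at least 5 vertices (one per matched edge).
Conversely {Casey, Zane, Vic, Hana, Wren} meets every edge and has exactly 5 vertices, so 5 is optimal.

5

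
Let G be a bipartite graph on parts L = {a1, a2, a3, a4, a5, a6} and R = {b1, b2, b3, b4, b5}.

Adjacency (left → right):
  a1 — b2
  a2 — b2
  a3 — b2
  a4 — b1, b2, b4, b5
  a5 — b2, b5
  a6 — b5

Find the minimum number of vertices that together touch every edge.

The 3 edges a1–b2, a4–b4, a5–b5 form a matching, so any vertex cover needs at least 3 vertices (one per matched edge).
Conversely {a4, b2, b5} meets every edge and has exactly 3 vertices, so 3 is optimal.

3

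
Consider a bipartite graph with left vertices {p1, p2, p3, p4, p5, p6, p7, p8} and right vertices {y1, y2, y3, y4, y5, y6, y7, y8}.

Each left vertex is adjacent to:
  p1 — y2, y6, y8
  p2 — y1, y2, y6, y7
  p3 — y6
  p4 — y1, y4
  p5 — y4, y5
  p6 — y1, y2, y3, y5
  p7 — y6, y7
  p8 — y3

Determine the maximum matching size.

A valid assignment of size 8: p1-y8, p2-y2, p3-y6, p4-y4, p5-y5, p6-y1, p7-y7, p8-y3.
All 8 left vertices are matched, so no larger matching exists.

8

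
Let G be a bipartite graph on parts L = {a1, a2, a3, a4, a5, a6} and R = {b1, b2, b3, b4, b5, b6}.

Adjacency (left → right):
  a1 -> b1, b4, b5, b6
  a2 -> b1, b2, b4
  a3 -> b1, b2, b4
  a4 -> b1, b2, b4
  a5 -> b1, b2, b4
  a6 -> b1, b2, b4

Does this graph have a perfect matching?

No

The set {a2, a3, a4, a5, a6} has only 3 neighbours ({b1, b2, b4}), so by Hall's theorem at most 4 of the 6 left vertices can be matched.
Hence no matching covers every left vertex.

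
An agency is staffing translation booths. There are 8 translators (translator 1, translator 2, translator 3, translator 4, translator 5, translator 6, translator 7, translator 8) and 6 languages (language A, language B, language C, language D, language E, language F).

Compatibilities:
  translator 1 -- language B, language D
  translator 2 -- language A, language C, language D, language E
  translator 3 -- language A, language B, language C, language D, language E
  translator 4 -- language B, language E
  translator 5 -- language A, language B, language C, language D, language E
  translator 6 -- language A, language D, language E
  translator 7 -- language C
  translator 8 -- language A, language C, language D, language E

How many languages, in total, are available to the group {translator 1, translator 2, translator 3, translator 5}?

The union of neighbours of {translator 1, translator 2, translator 3, translator 5} is {language A, language B, language C, language D, language E}, which has 5 elements.
Since |N(S)| = 5 ≥ |S| = 4, Hall's condition holds for this subset.

5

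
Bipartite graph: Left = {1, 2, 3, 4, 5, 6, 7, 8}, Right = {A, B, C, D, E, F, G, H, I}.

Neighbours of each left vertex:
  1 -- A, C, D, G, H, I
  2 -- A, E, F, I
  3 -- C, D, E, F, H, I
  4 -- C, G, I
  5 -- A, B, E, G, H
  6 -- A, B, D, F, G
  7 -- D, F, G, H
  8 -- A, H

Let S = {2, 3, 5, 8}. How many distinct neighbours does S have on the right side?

9

The union of neighbours of {2, 3, 5, 8} is {A, B, C, D, E, F, G, H, I}, which has 9 elements.
Since |N(S)| = 9 ≥ |S| = 4, Hall's condition holds for this subset.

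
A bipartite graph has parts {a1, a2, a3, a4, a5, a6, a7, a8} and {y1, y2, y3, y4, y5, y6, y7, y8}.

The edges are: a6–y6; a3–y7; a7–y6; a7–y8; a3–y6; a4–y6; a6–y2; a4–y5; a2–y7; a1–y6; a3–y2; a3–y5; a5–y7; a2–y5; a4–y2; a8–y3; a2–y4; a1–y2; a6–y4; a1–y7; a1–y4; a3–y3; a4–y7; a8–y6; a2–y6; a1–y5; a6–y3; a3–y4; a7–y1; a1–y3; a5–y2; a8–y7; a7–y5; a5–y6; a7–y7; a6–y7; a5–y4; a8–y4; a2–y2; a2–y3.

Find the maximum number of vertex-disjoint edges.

7

One maximum matching: a1–y3, a2–y6, a3–y4, a4–y5, a5–y2, a6–y7, a7–y1.
The set {a1, a2, a3, a4, a5, a6, a8} has only 6 neighbours ({y2, y3, y4, y5, y6, y7}), so by Hall's theorem at most 7 of the 8 left vertices can be matched.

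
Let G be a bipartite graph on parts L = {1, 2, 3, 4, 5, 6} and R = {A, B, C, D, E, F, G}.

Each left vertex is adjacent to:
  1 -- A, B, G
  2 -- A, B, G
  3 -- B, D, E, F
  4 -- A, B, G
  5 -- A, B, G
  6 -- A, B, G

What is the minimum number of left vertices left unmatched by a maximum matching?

For example, pair 1-A, 2-G, 3-E, 4-B.
The set {1, 2, 4, 5, 6} has only 3 neighbours ({A, B, G}), so by Hall's theorem at most 4 of the 6 left vertices can be matched.
That matches 4 of the 6, leaving 2 unmatched; no matching can do better.

2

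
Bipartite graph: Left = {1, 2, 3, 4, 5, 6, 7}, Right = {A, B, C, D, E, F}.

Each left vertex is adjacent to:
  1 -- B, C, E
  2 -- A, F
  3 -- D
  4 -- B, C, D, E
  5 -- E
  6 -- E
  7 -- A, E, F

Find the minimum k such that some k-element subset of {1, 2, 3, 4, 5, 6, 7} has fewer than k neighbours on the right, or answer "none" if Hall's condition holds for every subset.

2

Take S = {5, 6}. Its neighbourhood is {E}, so |N(S)| = 1 < |S| = 2.
No single vertex violates Hall's condition since each has at least one neighbour, so 2 is the minimum.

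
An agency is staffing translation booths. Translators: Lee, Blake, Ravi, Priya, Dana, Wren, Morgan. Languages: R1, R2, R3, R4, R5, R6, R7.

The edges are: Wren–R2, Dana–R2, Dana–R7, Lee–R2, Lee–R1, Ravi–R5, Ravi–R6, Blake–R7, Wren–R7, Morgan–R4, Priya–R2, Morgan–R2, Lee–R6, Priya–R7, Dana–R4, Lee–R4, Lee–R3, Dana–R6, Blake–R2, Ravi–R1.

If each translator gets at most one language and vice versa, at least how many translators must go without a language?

A valid assignment of size 6: Lee-R3, Blake-R2, Ravi-R5, Priya-R7, Dana-R6, Morgan-R4.
The set {Blake, Priya, Wren} has only 2 neighbours ({R2, R7}), so by Hall's theorem at most 6 of the 7 translators can be matched.
That matches 6 of the 7, leaving 1 unmatched; no matching can do better.

1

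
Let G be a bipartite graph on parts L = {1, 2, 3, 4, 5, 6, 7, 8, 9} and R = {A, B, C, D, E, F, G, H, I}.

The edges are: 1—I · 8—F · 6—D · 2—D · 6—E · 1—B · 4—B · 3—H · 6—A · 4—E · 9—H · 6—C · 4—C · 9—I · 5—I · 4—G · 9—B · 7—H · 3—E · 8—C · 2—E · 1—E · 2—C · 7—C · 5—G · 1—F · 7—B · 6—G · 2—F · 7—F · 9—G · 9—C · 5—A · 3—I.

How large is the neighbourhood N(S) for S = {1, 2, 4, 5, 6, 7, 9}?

The union of neighbours of {1, 2, 4, 5, 6, 7, 9} is {A, B, C, D, E, F, G, H, I}, which has 9 elements.
Since |N(S)| = 9 ≥ |S| = 7, Hall's condition holds for this subset.

9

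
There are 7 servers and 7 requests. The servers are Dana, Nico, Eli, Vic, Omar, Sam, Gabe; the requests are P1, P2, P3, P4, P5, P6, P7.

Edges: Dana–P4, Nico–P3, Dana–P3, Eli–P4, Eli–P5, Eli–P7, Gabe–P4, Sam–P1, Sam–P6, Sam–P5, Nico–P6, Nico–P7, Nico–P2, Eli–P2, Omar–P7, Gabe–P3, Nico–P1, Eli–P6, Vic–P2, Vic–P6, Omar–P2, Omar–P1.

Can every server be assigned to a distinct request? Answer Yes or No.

Yes

One maximum matching: Dana-P3, Nico-P1, Eli-P2, Vic-P6, Omar-P7, Sam-P5, Gabe-P4.
Every server is matched, so this is a perfect matching.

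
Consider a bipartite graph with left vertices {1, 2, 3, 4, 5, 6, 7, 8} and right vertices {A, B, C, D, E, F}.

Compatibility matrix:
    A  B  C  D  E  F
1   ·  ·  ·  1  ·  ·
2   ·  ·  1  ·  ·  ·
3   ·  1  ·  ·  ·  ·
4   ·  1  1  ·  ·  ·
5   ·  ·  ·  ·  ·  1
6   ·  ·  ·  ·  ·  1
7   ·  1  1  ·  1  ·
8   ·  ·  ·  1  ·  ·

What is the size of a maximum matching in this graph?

A valid assignment of size 5: 1-D, 2-C, 3-B, 5-F, 7-E.
The set {1, 2, 3, 4, 5, 6, 8} has only 4 neighbours ({B, C, D, F}), so by Hall's theorem at most 5 of the 8 left vertices can be matched.

5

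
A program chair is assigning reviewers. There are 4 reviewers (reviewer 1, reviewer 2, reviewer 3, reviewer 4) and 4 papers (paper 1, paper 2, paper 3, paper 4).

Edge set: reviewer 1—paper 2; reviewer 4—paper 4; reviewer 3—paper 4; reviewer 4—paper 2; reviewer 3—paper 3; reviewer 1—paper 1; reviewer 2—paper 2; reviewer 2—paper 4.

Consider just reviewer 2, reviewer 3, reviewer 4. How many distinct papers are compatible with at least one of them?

The union of neighbours of {reviewer 2, reviewer 3, reviewer 4} is {paper 2, paper 3, paper 4}, which has 3 elements.
Since |N(S)| = 3 ≥ |S| = 3, Hall's condition holds for this subset.

3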